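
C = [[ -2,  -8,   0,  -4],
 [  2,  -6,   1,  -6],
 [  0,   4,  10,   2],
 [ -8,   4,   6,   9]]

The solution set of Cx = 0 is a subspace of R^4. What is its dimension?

Row reduce to echelon form.
R2 ← R2 + R1: [0, -14, 1, -10]
R4 ← R4 − (4)·R1: [0, 36, 6, 25]
R3 ← R3 + (2/7)·R2: [0, 0, 72/7, -6/7]
R4 ← R4 + (18/7)·R2: [0, 0, 60/7, -5/7]
R4 ← R4 − (5/6)·R3: [0, 0, 0, 0]
3 nonzero rows, so rank(C) = 3.
C has 4 columns; by rank–nullity, nullity = 4 − 3 = 1.

1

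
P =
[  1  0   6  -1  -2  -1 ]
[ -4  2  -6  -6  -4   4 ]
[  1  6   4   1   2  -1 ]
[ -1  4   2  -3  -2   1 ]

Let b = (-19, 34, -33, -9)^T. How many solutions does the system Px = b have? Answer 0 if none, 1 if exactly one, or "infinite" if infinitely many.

Row reduce the augmented matrix [P | b].
R2 ← R2 + (4)·R1: [0, 2, 18, -10, -12, 0, -42]
R3 ← R3 − R1: [0, 6, -2, 2, 4, 0, -14]
R4 ← R4 + R1: [0, 4, 8, -4, -4, 0, -28]
R3 ← R3 − (3)·R2: [0, 0, -56, 32, 40, 0, 112]
R4 ← R4 − (2)·R2: [0, 0, -28, 16, 20, 0, 56]
R4 ← R4 − (1/2)·R3: [0, 0, 0, 0, 0, 0, 0]
The echelon form has 3 nonzero rows, and every pivot lies in the first 6 columns, so rank(P) = rank([P|b]) = 3.
The system is consistent.
rank = 3 < 6 unknowns, so there are infinitely many solutions.

infinite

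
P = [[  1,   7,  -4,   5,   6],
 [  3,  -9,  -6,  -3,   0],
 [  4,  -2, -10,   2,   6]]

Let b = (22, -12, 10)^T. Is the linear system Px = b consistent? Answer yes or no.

yes

Row reduce the augmented matrix [P | b].
R2 ← R2 − (3)·R1: [0, -30, 6, -18, -18, -78]
R3 ← R3 − (4)·R1: [0, -30, 6, -18, -18, -78]
R3 ← R3 − R2: [0, 0, 0, 0, 0, 0]
The echelon form has 2 nonzero rows, and every pivot lies in the first 5 columns, so rank(P) = rank([P|b]) = 2.
The system is consistent.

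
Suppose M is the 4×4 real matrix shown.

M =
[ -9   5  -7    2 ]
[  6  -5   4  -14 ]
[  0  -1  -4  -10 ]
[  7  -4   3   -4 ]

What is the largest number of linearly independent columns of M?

3

Row reduce to echelon form.
R2 ← R2 + (2/3)·R1: [0, -5/3, -2/3, -38/3]
R4 ← R4 + (7/9)·R1: [0, -1/9, -22/9, -22/9]
R3 ← R3 − (3/5)·R2: [0, 0, -18/5, -12/5]
R4 ← R4 − (1/15)·R2: [0, 0, -12/5, -8/5]
R4 ← R4 − (2/3)·R3: [0, 0, 0, 0]
Echelon form has 3 nonzero rows, so rank(M) = 3.
The rank gives the maximum number of linearly independent columns: 3.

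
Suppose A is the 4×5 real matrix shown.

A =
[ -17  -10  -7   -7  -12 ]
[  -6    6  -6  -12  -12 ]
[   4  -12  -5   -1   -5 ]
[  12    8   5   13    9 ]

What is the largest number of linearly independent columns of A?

Row reduce to echelon form.
R2 ← R2 − (6/17)·R1: [0, 162/17, -60/17, -162/17, -132/17]
R3 ← R3 + (4/17)·R1: [0, -244/17, -113/17, -45/17, -133/17]
R4 ← R4 + (12/17)·R1: [0, 16/17, 1/17, 137/17, 9/17]
R3 ← R3 + (122/81)·R2: [0, 0, -323/27, -17, -527/27]
R4 ← R4 − (8/81)·R2: [0, 0, 11/27, 9, 35/27]
R4 ← R4 + (11/323)·R3: [0, 0, 0, 160/19, 12/19]
Echelon form has 4 nonzero rows, so rank(A) = 4.
The rank gives the maximum number of linearly independent columns: 4.

4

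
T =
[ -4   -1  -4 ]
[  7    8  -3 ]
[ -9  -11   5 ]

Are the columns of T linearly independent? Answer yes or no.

no

Row reduce T to echelon form.
R2 ← R2 + (7/4)·R1: [0, 25/4, -10]
R3 ← R3 − (9/4)·R1: [0, -35/4, 14]
R3 ← R3 + (7/5)·R2: [0, 0, 0]
2 pivots among 3 columns.
Only 2 < 3 pivot columns, so the columns are linearly dependent.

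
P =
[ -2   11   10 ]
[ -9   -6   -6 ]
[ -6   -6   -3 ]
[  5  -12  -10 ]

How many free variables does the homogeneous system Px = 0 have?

0

Row reduce to echelon form.
R2 ← R2 − (9/2)·R1: [0, -111/2, -51]
R3 ← R3 − (3)·R1: [0, -39, -33]
R4 ← R4 + (5/2)·R1: [0, 31/2, 15]
R3 ← R3 − (26/37)·R2: [0, 0, 105/37]
R4 ← R4 + (31/111)·R2: [0, 0, 28/37]
R4 ← R4 − (4/15)·R3: [0, 0, 0]
3 nonzero rows, so rank(P) = 3.
P has 3 columns; by rank–nullity, nullity = 3 − 3 = 0.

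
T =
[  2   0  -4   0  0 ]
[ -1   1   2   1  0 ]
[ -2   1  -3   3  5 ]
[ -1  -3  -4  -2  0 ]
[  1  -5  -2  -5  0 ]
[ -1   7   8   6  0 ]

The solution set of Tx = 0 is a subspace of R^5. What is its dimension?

1

Row reduce to echelon form.
R2 ← R2 + (1/2)·R1: [0, 1, 0, 1, 0]
R3 ← R3 + R1: [0, 1, -7, 3, 5]
R4 ← R4 + (1/2)·R1: [0, -3, -6, -2, 0]
R5 ← R5 − (1/2)·R1: [0, -5, 0, -5, 0]
R6 ← R6 + (1/2)·R1: [0, 7, 6, 6, 0]
R3 ← R3 − R2: [0, 0, -7, 2, 5]
R4 ← R4 + (3)·R2: [0, 0, -6, 1, 0]
R5 ← R5 + (5)·R2: [0, 0, 0, 0, 0]
R6 ← R6 − (7)·R2: [0, 0, 6, -1, 0]
R4 ← R4 − (6/7)·R3: [0, 0, 0, -5/7, -30/7]
R6 ← R6 + (6/7)·R3: [0, 0, 0, 5/7, 30/7]
R6 ← R6 + R4: [0, 0, 0, 0, 0]
4 nonzero rows, so rank(T) = 4.
T has 5 columns; by rank–nullity, nullity = 5 − 4 = 1.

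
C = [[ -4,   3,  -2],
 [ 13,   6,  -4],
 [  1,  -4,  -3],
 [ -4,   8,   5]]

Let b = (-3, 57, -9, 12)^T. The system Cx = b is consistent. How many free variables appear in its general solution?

0

Row reduce the augmented matrix [C | b].
R2 ← R2 + (13/4)·R1: [0, 63/4, -21/2, 189/4]
R3 ← R3 + (1/4)·R1: [0, -13/4, -7/2, -39/4]
R4 ← R4 − R1: [0, 5, 7, 15]
R3 ← R3 + (13/63)·R2: [0, 0, -17/3, 0]
R4 ← R4 − (20/63)·R2: [0, 0, 31/3, 0]
R4 ← R4 + (31/17)·R3: [0, 0, 0, 0]
The echelon form has 3 nonzero rows, and every pivot lies in the first 3 columns, so rank(C) = rank([C|b]) = 3.
The system is consistent.
Free variables = (unknowns) − (rank) = 3 − 3 = 0.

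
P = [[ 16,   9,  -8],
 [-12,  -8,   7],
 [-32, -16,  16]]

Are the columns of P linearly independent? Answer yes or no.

yes

Row reduce P to echelon form.
R2 ← R2 + (3/4)·R1: [0, -5/4, 1]
R3 ← R3 + (2)·R1: [0, 2, 0]
R3 ← R3 + (8/5)·R2: [0, 0, 8/5]
3 pivots among 3 columns.
Every column is a pivot column, so the columns are linearly independent.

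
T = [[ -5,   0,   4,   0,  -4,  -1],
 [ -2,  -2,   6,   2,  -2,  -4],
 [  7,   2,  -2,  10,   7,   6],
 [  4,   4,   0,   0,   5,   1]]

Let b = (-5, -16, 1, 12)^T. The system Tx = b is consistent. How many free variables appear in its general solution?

2

Row reduce the augmented matrix [T | b].
R2 ← R2 − (2/5)·R1: [0, -2, 22/5, 2, -2/5, -18/5, -14]
R3 ← R3 + (7/5)·R1: [0, 2, 18/5, 10, 7/5, 23/5, -6]
R4 ← R4 + (4/5)·R1: [0, 4, 16/5, 0, 9/5, 1/5, 8]
R3 ← R3 + R2: [0, 0, 8, 12, 1, 1, -20]
R4 ← R4 + (2)·R2: [0, 0, 12, 4, 1, -7, -20]
R4 ← R4 − (3/2)·R3: [0, 0, 0, -14, -1/2, -17/2, 10]
The echelon form has 4 nonzero rows, and every pivot lies in the first 6 columns, so rank(T) = rank([T|b]) = 4.
The system is consistent.
Free variables = (unknowns) − (rank) = 6 − 4 = 2.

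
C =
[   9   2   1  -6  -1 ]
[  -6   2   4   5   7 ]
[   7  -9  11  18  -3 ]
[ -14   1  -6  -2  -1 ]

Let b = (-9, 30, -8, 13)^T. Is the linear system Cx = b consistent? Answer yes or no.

Row reduce the augmented matrix [C | b].
R2 ← R2 + (2/3)·R1: [0, 10/3, 14/3, 1, 19/3, 24]
R3 ← R3 − (7/9)·R1: [0, -95/9, 92/9, 68/3, -20/9, -1]
R4 ← R4 + (14/9)·R1: [0, 37/9, -40/9, -34/3, -23/9, -1]
R3 ← R3 + (19/6)·R2: [0, 0, 25, 155/6, 107/6, 75]
R4 ← R4 − (37/30)·R2: [0, 0, -51/5, -377/30, -311/30, -153/5]
R4 ← R4 + (51/125)·R3: [0, 0, 0, -152/75, -1159/375, 0]
The echelon form has 4 nonzero rows, and every pivot lies in the first 5 columns, so rank(C) = rank([C|b]) = 4.
The system is consistent.

yes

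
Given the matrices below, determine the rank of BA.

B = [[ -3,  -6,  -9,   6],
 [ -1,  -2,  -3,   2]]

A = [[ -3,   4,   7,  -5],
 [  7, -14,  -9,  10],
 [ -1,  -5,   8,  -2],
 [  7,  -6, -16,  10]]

First compute BA:
[[ 18,  81, -135,  33],
 [  6,  27, -45,  11]]
Now row reduce the product.
R2 ← R2 − (1/3)·R1: [0, 0, 0, 0]
1 nonzero row, so rank(BA) = 1.

1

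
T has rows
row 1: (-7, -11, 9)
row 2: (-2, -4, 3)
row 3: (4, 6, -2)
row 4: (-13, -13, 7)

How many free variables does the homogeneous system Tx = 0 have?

0

Row reduce to echelon form.
R2 ← R2 − (2/7)·R1: [0, -6/7, 3/7]
R3 ← R3 + (4/7)·R1: [0, -2/7, 22/7]
R4 ← R4 − (13/7)·R1: [0, 52/7, -68/7]
R3 ← R3 − (1/3)·R2: [0, 0, 3]
R4 ← R4 + (26/3)·R2: [0, 0, -6]
R4 ← R4 + (2)·R3: [0, 0, 0]
3 nonzero rows, so rank(T) = 3.
T has 3 columns; by rank–nullity, nullity = 3 − 3 = 0.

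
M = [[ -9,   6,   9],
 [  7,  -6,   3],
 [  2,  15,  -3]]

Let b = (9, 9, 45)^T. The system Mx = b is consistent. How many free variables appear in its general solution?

0

Row reduce the augmented matrix [M | b].
R2 ← R2 + (7/9)·R1: [0, -4/3, 10, 16]
R3 ← R3 + (2/9)·R1: [0, 49/3, -1, 47]
R3 ← R3 + (49/4)·R2: [0, 0, 243/2, 243]
The echelon form has 3 nonzero rows, and every pivot lies in the first 3 columns, so rank(M) = rank([M|b]) = 3.
The system is consistent.
Free variables = (unknowns) − (rank) = 3 − 3 = 0.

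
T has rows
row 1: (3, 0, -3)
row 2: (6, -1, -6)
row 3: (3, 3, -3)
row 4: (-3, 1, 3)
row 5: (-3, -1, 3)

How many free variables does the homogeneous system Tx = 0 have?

1

Row reduce to echelon form.
R2 ← R2 − (2)·R1: [0, -1, 0]
R3 ← R3 − R1: [0, 3, 0]
R4 ← R4 + R1: [0, 1, 0]
R5 ← R5 + R1: [0, -1, 0]
R3 ← R3 + (3)·R2: [0, 0, 0]
R4 ← R4 + R2: [0, 0, 0]
R5 ← R5 − R2: [0, 0, 0]
2 nonzero rows, so rank(T) = 2.
T has 3 columns; by rank–nullity, nullity = 3 − 2 = 1.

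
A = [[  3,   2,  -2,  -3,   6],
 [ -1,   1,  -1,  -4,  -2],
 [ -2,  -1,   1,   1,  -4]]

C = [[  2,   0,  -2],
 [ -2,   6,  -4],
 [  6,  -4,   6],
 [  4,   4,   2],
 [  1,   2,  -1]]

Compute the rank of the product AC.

First compute AC:
[[-16,  20, -38],
 [-28, -10, -14],
 [  4, -14,  20]]
Now row reduce the product.
R2 ← R2 − (7/4)·R1: [0, -45, 105/2]
R3 ← R3 + (1/4)·R1: [0, -9, 21/2]
R3 ← R3 − (1/5)·R2: [0, 0, 0]
2 nonzero rows, so rank(AC) = 2.

2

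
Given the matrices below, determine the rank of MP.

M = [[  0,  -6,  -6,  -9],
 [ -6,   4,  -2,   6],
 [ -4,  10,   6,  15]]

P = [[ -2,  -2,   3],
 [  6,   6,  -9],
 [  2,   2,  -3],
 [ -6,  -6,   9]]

First compute MP:
[[  6,   6,  -9],
 [ -4,  -4,   6],
 [-10, -10,  15]]
Now row reduce the product.
R2 ← R2 + (2/3)·R1: [0, 0, 0]
R3 ← R3 + (5/3)·R1: [0, 0, 0]
1 nonzero row, so rank(MP) = 1.

1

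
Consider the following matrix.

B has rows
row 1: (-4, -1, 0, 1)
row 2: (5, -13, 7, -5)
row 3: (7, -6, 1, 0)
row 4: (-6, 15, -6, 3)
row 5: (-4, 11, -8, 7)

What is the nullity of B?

Row reduce to echelon form.
R2 ← R2 + (5/4)·R1: [0, -57/4, 7, -15/4]
R3 ← R3 + (7/4)·R1: [0, -31/4, 1, 7/4]
R4 ← R4 − (3/2)·R1: [0, 33/2, -6, 3/2]
R5 ← R5 − R1: [0, 12, -8, 6]
R3 ← R3 − (31/57)·R2: [0, 0, -160/57, 72/19]
R4 ← R4 + (22/19)·R2: [0, 0, 40/19, -54/19]
R5 ← R5 + (16/19)·R2: [0, 0, -40/19, 54/19]
R4 ← R4 + (3/4)·R3: [0, 0, 0, 0]
R5 ← R5 − (3/4)·R3: [0, 0, 0, 0]
3 nonzero rows, so rank(B) = 3.
B has 4 columns; by rank–nullity, nullity = 4 − 3 = 1.

1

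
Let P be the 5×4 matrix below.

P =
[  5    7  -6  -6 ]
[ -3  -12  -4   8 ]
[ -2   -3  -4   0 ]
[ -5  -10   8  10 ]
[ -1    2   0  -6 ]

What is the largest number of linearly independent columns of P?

Row reduce to echelon form.
R2 ← R2 + (3/5)·R1: [0, -39/5, -38/5, 22/5]
R3 ← R3 + (2/5)·R1: [0, -1/5, -32/5, -12/5]
R4 ← R4 + R1: [0, -3, 2, 4]
R5 ← R5 + (1/5)·R1: [0, 17/5, -6/5, -36/5]
R3 ← R3 − (1/39)·R2: [0, 0, -242/39, -98/39]
R4 ← R4 − (5/13)·R2: [0, 0, 64/13, 30/13]
R5 ← R5 + (17/39)·R2: [0, 0, -176/39, -206/39]
R4 ← R4 + (96/121)·R3: [0, 0, 0, 38/121]
R5 ← R5 − (8/11)·R3: [0, 0, 0, -38/11]
R5 ← R5 + (11)·R4: [0, 0, 0, 0]
Echelon form has 4 nonzero rows, so rank(P) = 4.
The rank gives the maximum number of linearly independent columns: 4.

4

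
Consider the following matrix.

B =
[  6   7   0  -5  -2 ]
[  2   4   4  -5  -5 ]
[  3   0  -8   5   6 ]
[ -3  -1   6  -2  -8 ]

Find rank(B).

4

Row reduce to echelon form.
R2 ← R2 − (1/3)·R1: [0, 5/3, 4, -10/3, -13/3]
R3 ← R3 − (1/2)·R1: [0, -7/2, -8, 15/2, 7]
R4 ← R4 + (1/2)·R1: [0, 5/2, 6, -9/2, -9]
R3 ← R3 + (21/10)·R2: [0, 0, 2/5, 1/2, -21/10]
R4 ← R4 − (3/2)·R2: [0, 0, 0, 1/2, -5/2]
Echelon form has 4 nonzero rows, so rank(B) = 4.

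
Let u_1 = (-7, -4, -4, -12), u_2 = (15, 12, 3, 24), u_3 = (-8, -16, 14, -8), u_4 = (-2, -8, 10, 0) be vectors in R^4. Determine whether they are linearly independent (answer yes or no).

no

Form the matrix with these vectors as rows and row reduce.
R2 ← R2 + (15/7)·R1: [0, 24/7, -39/7, -12/7]
R3 ← R3 − (8/7)·R1: [0, -80/7, 130/7, 40/7]
R4 ← R4 − (2/7)·R1: [0, -48/7, 78/7, 24/7]
R3 ← R3 + (10/3)·R2: [0, 0, 0, 0]
R4 ← R4 + (2)·R2: [0, 0, 0, 0]
2 nonzero rows, so the 4 vectors span a space of dimension 2.
Since 2 < 4, the vectors are linearly dependent.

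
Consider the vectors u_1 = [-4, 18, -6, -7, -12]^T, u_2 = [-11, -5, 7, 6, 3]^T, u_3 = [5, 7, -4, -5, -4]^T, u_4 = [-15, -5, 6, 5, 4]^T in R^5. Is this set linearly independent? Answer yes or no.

Form the matrix with these vectors as rows and row reduce.
R2 ← R2 − (11/4)·R1: [0, -109/2, 47/2, 101/4, 36]
R3 ← R3 + (5/4)·R1: [0, 59/2, -23/2, -55/4, -19]
R4 ← R4 − (15/4)·R1: [0, -145/2, 57/2, 125/4, 49]
R3 ← R3 + (59/109)·R2: [0, 0, 133/109, -9/109, 53/109]
R4 ← R4 − (145/109)·R2: [0, 0, -301/109, -255/109, 121/109]
R4 ← R4 + (43/19)·R3: [0, 0, 0, -48/19, 42/19]
4 nonzero rows, so the 4 vectors span a space of dimension 4.
Since 4 = 4, the vectors are linearly independent.

yes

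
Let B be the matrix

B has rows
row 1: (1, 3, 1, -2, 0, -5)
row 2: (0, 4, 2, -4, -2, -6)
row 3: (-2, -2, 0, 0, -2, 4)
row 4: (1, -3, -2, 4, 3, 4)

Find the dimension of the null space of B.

Row reduce to echelon form.
R3 ← R3 + (2)·R1: [0, 4, 2, -4, -2, -6]
R4 ← R4 − R1: [0, -6, -3, 6, 3, 9]
R3 ← R3 − R2: [0, 0, 0, 0, 0, 0]
R4 ← R4 + (3/2)·R2: [0, 0, 0, 0, 0, 0]
2 nonzero rows, so rank(B) = 2.
B has 6 columns; by rank–nullity, nullity = 6 − 2 = 4.

4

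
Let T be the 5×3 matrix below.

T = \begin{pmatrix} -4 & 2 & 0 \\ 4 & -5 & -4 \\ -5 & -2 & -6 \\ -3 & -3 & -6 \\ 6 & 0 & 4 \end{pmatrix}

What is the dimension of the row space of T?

2

Row reduce to echelon form.
R2 ← R2 + R1: [0, -3, -4]
R3 ← R3 − (5/4)·R1: [0, -9/2, -6]
R4 ← R4 − (3/4)·R1: [0, -9/2, -6]
R5 ← R5 + (3/2)·R1: [0, 3, 4]
R3 ← R3 − (3/2)·R2: [0, 0, 0]
R4 ← R4 − (3/2)·R2: [0, 0, 0]
R5 ← R5 + R2: [0, 0, 0]
Echelon form has 2 nonzero rows, so rank(T) = 2.
The row space has dimension equal to the rank: 2.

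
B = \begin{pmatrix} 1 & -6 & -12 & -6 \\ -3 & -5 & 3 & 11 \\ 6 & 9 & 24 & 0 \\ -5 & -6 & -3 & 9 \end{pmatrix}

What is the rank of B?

Row reduce to echelon form.
R2 ← R2 + (3)·R1: [0, -23, -33, -7]
R3 ← R3 − (6)·R1: [0, 45, 96, 36]
R4 ← R4 + (5)·R1: [0, -36, -63, -21]
R3 ← R3 + (45/23)·R2: [0, 0, 723/23, 513/23]
R4 ← R4 − (36/23)·R2: [0, 0, -261/23, -231/23]
R4 ← R4 + (87/241)·R3: [0, 0, 0, -480/241]
Echelon form has 4 nonzero rows, so rank(B) = 4.

4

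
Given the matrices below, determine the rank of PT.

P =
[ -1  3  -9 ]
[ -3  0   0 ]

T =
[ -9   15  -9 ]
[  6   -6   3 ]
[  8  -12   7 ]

1

First compute PT:
[[-45,  75, -45],
 [ 27, -45,  27]]
Now row reduce the product.
R2 ← R2 + (3/5)·R1: [0, 0, 0]
1 nonzero row, so rank(PT) = 1.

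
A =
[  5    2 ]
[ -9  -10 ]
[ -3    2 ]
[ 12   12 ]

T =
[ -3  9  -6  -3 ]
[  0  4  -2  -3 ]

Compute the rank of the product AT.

First compute AT:
[[-15,  53, -34, -21],
 [ 27, -121,  74,  57],
 [  9, -19,  14,   3],
 [-36, 156, -96, -72]]
Now row reduce the product.
R2 ← R2 + (9/5)·R1: [0, -128/5, 64/5, 96/5]
R3 ← R3 + (3/5)·R1: [0, 64/5, -32/5, -48/5]
R4 ← R4 − (12/5)·R1: [0, 144/5, -72/5, -108/5]
R3 ← R3 + (1/2)·R2: [0, 0, 0, 0]
R4 ← R4 + (9/8)·R2: [0, 0, 0, 0]
2 nonzero rows, so rank(AT) = 2.

2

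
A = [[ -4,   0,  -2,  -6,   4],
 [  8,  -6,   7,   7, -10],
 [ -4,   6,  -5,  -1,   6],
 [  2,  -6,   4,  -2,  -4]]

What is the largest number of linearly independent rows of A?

2

Row reduce to echelon form.
R2 ← R2 + (2)·R1: [0, -6, 3, -5, -2]
R3 ← R3 − R1: [0, 6, -3, 5, 2]
R4 ← R4 + (1/2)·R1: [0, -6, 3, -5, -2]
R3 ← R3 + R2: [0, 0, 0, 0, 0]
R4 ← R4 − R2: [0, 0, 0, 0, 0]
Echelon form has 2 nonzero rows, so rank(A) = 2.
The rank gives the maximum number of linearly independent rows: 2.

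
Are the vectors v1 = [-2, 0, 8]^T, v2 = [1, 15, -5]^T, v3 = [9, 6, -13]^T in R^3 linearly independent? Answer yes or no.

Form the matrix with these vectors as rows and row reduce.
R2 ← R2 + (1/2)·R1: [0, 15, -1]
R3 ← R3 + (9/2)·R1: [0, 6, 23]
R3 ← R3 − (2/5)·R2: [0, 0, 117/5]
3 nonzero rows, so the 3 vectors span a space of dimension 3.
Since 3 = 3, the vectors are linearly independent.

yes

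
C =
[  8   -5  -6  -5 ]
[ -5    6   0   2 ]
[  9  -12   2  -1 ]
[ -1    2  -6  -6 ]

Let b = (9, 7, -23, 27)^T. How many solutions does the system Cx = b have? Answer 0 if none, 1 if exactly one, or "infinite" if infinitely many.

1

Row reduce the augmented matrix [C | b].
R2 ← R2 + (5/8)·R1: [0, 23/8, -15/4, -9/8, 101/8]
R3 ← R3 − (9/8)·R1: [0, -51/8, 35/4, 37/8, -265/8]
R4 ← R4 + (1/8)·R1: [0, 11/8, -27/4, -53/8, 225/8]
R3 ← R3 + (51/23)·R2: [0, 0, 10/23, 49/23, -118/23]
R4 ← R4 − (11/23)·R2: [0, 0, -114/23, -140/23, 508/23]
R4 ← R4 + (57/5)·R3: [0, 0, 0, 91/5, -182/5]
The echelon form has 4 nonzero rows, and every pivot lies in the first 4 columns, so rank(C) = rank([C|b]) = 4.
The system is consistent.
rank = 4 = number of unknowns, so the solution is unique.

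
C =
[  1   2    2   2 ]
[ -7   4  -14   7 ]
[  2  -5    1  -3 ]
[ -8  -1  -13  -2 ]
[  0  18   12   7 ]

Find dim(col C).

Row reduce to echelon form.
R2 ← R2 + (7)·R1: [0, 18, 0, 21]
R3 ← R3 − (2)·R1: [0, -9, -3, -7]
R4 ← R4 + (8)·R1: [0, 15, 3, 14]
R3 ← R3 + (1/2)·R2: [0, 0, -3, 7/2]
R4 ← R4 − (5/6)·R2: [0, 0, 3, -7/2]
R5 ← R5 − R2: [0, 0, 12, -14]
R4 ← R4 + R3: [0, 0, 0, 0]
R5 ← R5 + (4)·R3: [0, 0, 0, 0]
Echelon form has 3 nonzero rows, so rank(C) = 3.
The column space has dimension equal to the rank: 3.

3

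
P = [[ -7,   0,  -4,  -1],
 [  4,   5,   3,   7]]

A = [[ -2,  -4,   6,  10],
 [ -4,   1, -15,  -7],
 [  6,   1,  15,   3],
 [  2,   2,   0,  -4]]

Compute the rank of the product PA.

First compute PA:
[[-12,  22, -102, -78],
 [  4,   6,  -6, -14]]
Now row reduce the product.
R2 ← R2 + (1/3)·R1: [0, 40/3, -40, -40]
2 nonzero rows, so rank(PA) = 2.

2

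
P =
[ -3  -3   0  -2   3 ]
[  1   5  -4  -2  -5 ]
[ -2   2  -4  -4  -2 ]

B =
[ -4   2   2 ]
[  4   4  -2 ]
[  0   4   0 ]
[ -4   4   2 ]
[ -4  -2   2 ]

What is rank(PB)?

First compute PB:
[[ -4, -32,   2],
 [ 44,   8, -22],
 [ 40, -24, -20]]
Now row reduce the product.
R2 ← R2 + (11)·R1: [0, -344, 0]
R3 ← R3 + (10)·R1: [0, -344, 0]
R3 ← R3 − R2: [0, 0, 0]
2 nonzero rows, so rank(PB) = 2.

2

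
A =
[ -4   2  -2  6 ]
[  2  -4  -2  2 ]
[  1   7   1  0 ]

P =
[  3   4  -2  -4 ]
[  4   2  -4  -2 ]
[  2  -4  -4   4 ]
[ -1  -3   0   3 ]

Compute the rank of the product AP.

2

First compute AP:
[[-14, -22,   8,  22],
 [-16,   2,  20,  -2],
 [ 33,  14, -34, -14]]
Now row reduce the product.
R2 ← R2 − (8/7)·R1: [0, 190/7, 76/7, -190/7]
R3 ← R3 + (33/14)·R1: [0, -265/7, -106/7, 265/7]
R3 ← R3 + (53/38)·R2: [0, 0, 0, 0]
2 nonzero rows, so rank(AP) = 2.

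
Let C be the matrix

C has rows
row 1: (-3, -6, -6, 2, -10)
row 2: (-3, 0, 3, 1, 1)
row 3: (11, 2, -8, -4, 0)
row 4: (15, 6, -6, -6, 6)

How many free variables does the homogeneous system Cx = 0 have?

3

Row reduce to echelon form.
R2 ← R2 − R1: [0, 6, 9, -1, 11]
R3 ← R3 + (11/3)·R1: [0, -20, -30, 10/3, -110/3]
R4 ← R4 + (5)·R1: [0, -24, -36, 4, -44]
R3 ← R3 + (10/3)·R2: [0, 0, 0, 0, 0]
R4 ← R4 + (4)·R2: [0, 0, 0, 0, 0]
2 nonzero rows, so rank(C) = 2.
C has 5 columns; by rank–nullity, nullity = 5 − 2 = 3.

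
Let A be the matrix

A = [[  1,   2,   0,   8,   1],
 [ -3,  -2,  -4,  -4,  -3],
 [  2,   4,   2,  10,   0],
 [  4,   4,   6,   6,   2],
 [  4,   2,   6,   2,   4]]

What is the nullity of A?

2

Row reduce to echelon form.
R2 ← R2 + (3)·R1: [0, 4, -4, 20, 0]
R3 ← R3 − (2)·R1: [0, 0, 2, -6, -2]
R4 ← R4 − (4)·R1: [0, -4, 6, -26, -2]
R5 ← R5 − (4)·R1: [0, -6, 6, -30, 0]
R4 ← R4 + R2: [0, 0, 2, -6, -2]
R5 ← R5 + (3/2)·R2: [0, 0, 0, 0, 0]
R4 ← R4 − R3: [0, 0, 0, 0, 0]
3 nonzero rows, so rank(A) = 3.
A has 5 columns; by rank–nullity, nullity = 5 − 3 = 2.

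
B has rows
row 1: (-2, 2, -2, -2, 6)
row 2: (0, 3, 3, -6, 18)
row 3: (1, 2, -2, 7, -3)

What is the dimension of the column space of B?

3

Row reduce to echelon form.
R3 ← R3 + (1/2)·R1: [0, 3, -3, 6, 0]
R3 ← R3 − R2: [0, 0, -6, 12, -18]
Echelon form has 3 nonzero rows, so rank(B) = 3.
The column space has dimension equal to the rank: 3.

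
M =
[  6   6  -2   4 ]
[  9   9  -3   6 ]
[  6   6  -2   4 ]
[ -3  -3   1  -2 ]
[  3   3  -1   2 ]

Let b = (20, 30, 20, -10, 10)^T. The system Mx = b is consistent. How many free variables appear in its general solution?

3

Row reduce the augmented matrix [M | b].
R2 ← R2 − (3/2)·R1: [0, 0, 0, 0, 0]
R3 ← R3 − R1: [0, 0, 0, 0, 0]
R4 ← R4 + (1/2)·R1: [0, 0, 0, 0, 0]
R5 ← R5 − (1/2)·R1: [0, 0, 0, 0, 0]
The echelon form has 1 nonzero rows, and every pivot lies in the first 4 columns, so rank(M) = rank([M|b]) = 1.
The system is consistent.
Free variables = (unknowns) − (rank) = 4 − 1 = 3.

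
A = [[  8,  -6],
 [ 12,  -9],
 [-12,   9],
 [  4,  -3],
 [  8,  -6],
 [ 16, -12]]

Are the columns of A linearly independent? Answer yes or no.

Row reduce A to echelon form.
R2 ← R2 − (3/2)·R1: [0, 0]
R3 ← R3 + (3/2)·R1: [0, 0]
R4 ← R4 − (1/2)·R1: [0, 0]
R5 ← R5 − R1: [0, 0]
R6 ← R6 − (2)·R1: [0, 0]
1 pivot among 2 columns.
Only 1 < 2 pivot columns, so the columns are linearly dependent.

no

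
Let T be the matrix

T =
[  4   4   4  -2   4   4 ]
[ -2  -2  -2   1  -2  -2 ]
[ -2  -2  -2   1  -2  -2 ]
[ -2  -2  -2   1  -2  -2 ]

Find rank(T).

1

Row reduce to echelon form.
R2 ← R2 + (1/2)·R1: [0, 0, 0, 0, 0, 0]
R3 ← R3 + (1/2)·R1: [0, 0, 0, 0, 0, 0]
R4 ← R4 + (1/2)·R1: [0, 0, 0, 0, 0, 0]
Echelon form has 1 nonzero row, so rank(T) = 1.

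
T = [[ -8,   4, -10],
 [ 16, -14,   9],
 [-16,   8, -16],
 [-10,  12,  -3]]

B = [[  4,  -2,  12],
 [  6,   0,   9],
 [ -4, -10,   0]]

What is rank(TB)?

First compute TB:
[[ 32, 116, -60],
 [-56, -122,  66],
 [ 48, 192, -120],
 [ 44,  50, -12]]
Now row reduce the product.
R2 ← R2 + (7/4)·R1: [0, 81, -39]
R3 ← R3 − (3/2)·R1: [0, 18, -30]
R4 ← R4 − (11/8)·R1: [0, -219/2, 141/2]
R3 ← R3 − (2/9)·R2: [0, 0, -64/3]
R4 ← R4 + (73/54)·R2: [0, 0, 160/9]
R4 ← R4 + (5/6)·R3: [0, 0, 0]
3 nonzero rows, so rank(TB) = 3.

3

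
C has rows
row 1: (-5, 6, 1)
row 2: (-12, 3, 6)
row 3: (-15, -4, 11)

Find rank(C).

3

Row reduce to echelon form.
R2 ← R2 − (12/5)·R1: [0, -57/5, 18/5]
R3 ← R3 − (3)·R1: [0, -22, 8]
R3 ← R3 − (110/57)·R2: [0, 0, 20/19]
Echelon form has 3 nonzero rows, so rank(C) = 3.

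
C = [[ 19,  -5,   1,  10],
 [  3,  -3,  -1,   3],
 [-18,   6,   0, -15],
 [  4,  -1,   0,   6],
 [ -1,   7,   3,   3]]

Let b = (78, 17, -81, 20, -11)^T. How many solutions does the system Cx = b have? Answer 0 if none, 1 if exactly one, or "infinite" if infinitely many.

Row reduce the augmented matrix [C | b].
R2 ← R2 − (3/19)·R1: [0, -42/19, -22/19, 27/19, 89/19]
R3 ← R3 + (18/19)·R1: [0, 24/19, 18/19, -105/19, -135/19]
R4 ← R4 − (4/19)·R1: [0, 1/19, -4/19, 74/19, 68/19]
R5 ← R5 + (1/19)·R1: [0, 128/19, 58/19, 67/19, -131/19]
R3 ← R3 + (4/7)·R2: [0, 0, 2/7, -33/7, -31/7]
R4 ← R4 + (1/42)·R2: [0, 0, -5/21, 55/14, 155/42]
R5 ← R5 + (64/21)·R2: [0, 0, -10/21, 55/7, 155/21]
R4 ← R4 + (5/6)·R3: [0, 0, 0, 0, 0]
R5 ← R5 + (5/3)·R3: [0, 0, 0, 0, 0]
The echelon form has 3 nonzero rows, and every pivot lies in the first 4 columns, so rank(C) = rank([C|b]) = 3.
The system is consistent.
rank = 3 < 4 unknowns, so there are infinitely many solutions.

infinite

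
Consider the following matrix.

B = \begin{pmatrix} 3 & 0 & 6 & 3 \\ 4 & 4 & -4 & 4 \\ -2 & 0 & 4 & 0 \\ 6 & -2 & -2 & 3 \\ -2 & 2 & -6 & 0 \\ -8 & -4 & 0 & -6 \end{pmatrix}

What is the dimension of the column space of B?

Row reduce to echelon form.
R2 ← R2 − (4/3)·R1: [0, 4, -12, 0]
R3 ← R3 + (2/3)·R1: [0, 0, 8, 2]
R4 ← R4 − (2)·R1: [0, -2, -14, -3]
R5 ← R5 + (2/3)·R1: [0, 2, -2, 2]
R6 ← R6 + (8/3)·R1: [0, -4, 16, 2]
R4 ← R4 + (1/2)·R2: [0, 0, -20, -3]
R5 ← R5 − (1/2)·R2: [0, 0, 4, 2]
R6 ← R6 + R2: [0, 0, 4, 2]
R4 ← R4 + (5/2)·R3: [0, 0, 0, 2]
R5 ← R5 − (1/2)·R3: [0, 0, 0, 1]
R6 ← R6 − (1/2)·R3: [0, 0, 0, 1]
R5 ← R5 − (1/2)·R4: [0, 0, 0, 0]
R6 ← R6 − (1/2)·R4: [0, 0, 0, 0]
Echelon form has 4 nonzero rows, so rank(B) = 4.
The column space has dimension equal to the rank: 4.

4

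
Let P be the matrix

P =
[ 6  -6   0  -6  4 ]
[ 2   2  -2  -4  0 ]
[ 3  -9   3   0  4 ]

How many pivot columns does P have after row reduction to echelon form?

Row reduce to echelon form.
R2 ← R2 − (1/3)·R1: [0, 4, -2, -2, -4/3]
R3 ← R3 − (1/2)·R1: [0, -6, 3, 3, 2]
R3 ← R3 + (3/2)·R2: [0, 0, 0, 0, 0]
Echelon form has 2 nonzero rows, so rank(P) = 2.
Each nonzero row contributes one pivot column: 2 pivot columns.

2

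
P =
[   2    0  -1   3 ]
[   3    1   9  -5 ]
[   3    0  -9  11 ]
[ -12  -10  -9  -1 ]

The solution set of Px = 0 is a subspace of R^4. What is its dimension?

Row reduce to echelon form.
R2 ← R2 − (3/2)·R1: [0, 1, 21/2, -19/2]
R3 ← R3 − (3/2)·R1: [0, 0, -15/2, 13/2]
R4 ← R4 + (6)·R1: [0, -10, -15, 17]
R4 ← R4 + (10)·R2: [0, 0, 90, -78]
R4 ← R4 + (12)·R3: [0, 0, 0, 0]
3 nonzero rows, so rank(P) = 3.
P has 4 columns; by rank–nullity, nullity = 4 − 3 = 1.

1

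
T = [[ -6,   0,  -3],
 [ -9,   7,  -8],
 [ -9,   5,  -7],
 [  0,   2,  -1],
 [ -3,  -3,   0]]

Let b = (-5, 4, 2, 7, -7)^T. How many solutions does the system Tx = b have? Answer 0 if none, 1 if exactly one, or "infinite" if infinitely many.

0

Row reduce the augmented matrix [T | b].
R2 ← R2 − (3/2)·R1: [0, 7, -7/2, 23/2]
R3 ← R3 − (3/2)·R1: [0, 5, -5/2, 19/2]
R5 ← R5 − (1/2)·R1: [0, -3, 3/2, -9/2]
R3 ← R3 − (5/7)·R2: [0, 0, 0, 9/7]
R4 ← R4 − (2/7)·R2: [0, 0, 0, 26/7]
R5 ← R5 + (3/7)·R2: [0, 0, 0, 3/7]
R4 ← R4 − (26/9)·R3: [0, 0, 0, 0]
R5 ← R5 − (1/3)·R3: [0, 0, 0, 0]
The echelon form has 3 nonzero rows; the last pivot sits in the augmented column, so rank(T) = 2 but rank([T|b]) = 3.
Since the ranks differ, the system is inconsistent.
It has no solutions.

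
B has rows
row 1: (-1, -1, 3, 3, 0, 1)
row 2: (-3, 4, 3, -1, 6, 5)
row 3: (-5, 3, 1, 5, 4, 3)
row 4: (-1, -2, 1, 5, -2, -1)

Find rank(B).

3

Row reduce to echelon form.
R2 ← R2 − (3)·R1: [0, 7, -6, -10, 6, 2]
R3 ← R3 − (5)·R1: [0, 8, -14, -10, 4, -2]
R4 ← R4 − R1: [0, -1, -2, 2, -2, -2]
R3 ← R3 − (8/7)·R2: [0, 0, -50/7, 10/7, -20/7, -30/7]
R4 ← R4 + (1/7)·R2: [0, 0, -20/7, 4/7, -8/7, -12/7]
R4 ← R4 − (2/5)·R3: [0, 0, 0, 0, 0, 0]
Echelon form has 3 nonzero rows, so rank(B) = 3.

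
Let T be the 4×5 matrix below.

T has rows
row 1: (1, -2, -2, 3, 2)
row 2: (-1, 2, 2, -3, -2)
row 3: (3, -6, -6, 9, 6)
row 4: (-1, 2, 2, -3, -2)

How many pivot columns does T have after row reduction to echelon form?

Row reduce to echelon form.
R2 ← R2 + R1: [0, 0, 0, 0, 0]
R3 ← R3 − (3)·R1: [0, 0, 0, 0, 0]
R4 ← R4 + R1: [0, 0, 0, 0, 0]
Echelon form has 1 nonzero row, so rank(T) = 1.
Each nonzero row contributes one pivot column: 1 pivot columns.

1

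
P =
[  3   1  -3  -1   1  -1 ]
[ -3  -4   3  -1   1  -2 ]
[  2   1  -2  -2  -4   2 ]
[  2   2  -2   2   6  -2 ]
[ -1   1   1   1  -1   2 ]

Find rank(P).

4

Row reduce to echelon form.
R2 ← R2 + R1: [0, -3, 0, -2, 2, -3]
R3 ← R3 − (2/3)·R1: [0, 1/3, 0, -4/3, -14/3, 8/3]
R4 ← R4 − (2/3)·R1: [0, 4/3, 0, 8/3, 16/3, -4/3]
R5 ← R5 + (1/3)·R1: [0, 4/3, 0, 2/3, -2/3, 5/3]
R3 ← R3 + (1/9)·R2: [0, 0, 0, -14/9, -40/9, 7/3]
R4 ← R4 + (4/9)·R2: [0, 0, 0, 16/9, 56/9, -8/3]
R5 ← R5 + (4/9)·R2: [0, 0, 0, -2/9, 2/9, 1/3]
R4 ← R4 + (8/7)·R3: [0, 0, 0, 0, 8/7, 0]
R5 ← R5 − (1/7)·R3: [0, 0, 0, 0, 6/7, 0]
R5 ← R5 − (3/4)·R4: [0, 0, 0, 0, 0, 0]
Echelon form has 4 nonzero rows, so rank(P) = 4.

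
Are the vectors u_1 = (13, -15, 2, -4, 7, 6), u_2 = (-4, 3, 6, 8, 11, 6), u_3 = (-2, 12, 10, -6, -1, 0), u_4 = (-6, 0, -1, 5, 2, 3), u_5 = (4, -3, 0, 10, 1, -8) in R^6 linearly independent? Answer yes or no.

Form the matrix with these vectors as rows and row reduce.
R2 ← R2 + (4/13)·R1: [0, -21/13, 86/13, 88/13, 171/13, 102/13]
R3 ← R3 + (2/13)·R1: [0, 126/13, 134/13, -86/13, 1/13, 12/13]
R4 ← R4 + (6/13)·R1: [0, -90/13, -1/13, 41/13, 68/13, 75/13]
R5 ← R5 − (4/13)·R1: [0, 21/13, -8/13, 146/13, -15/13, -128/13]
R3 ← R3 + (6)·R2: [0, 0, 50, 34, 79, 48]
R4 ← R4 − (30/7)·R2: [0, 0, -199/7, -181/7, -358/7, -195/7]
R5 ← R5 + R2: [0, 0, 6, 18, 12, -2]
R4 ← R4 + (199/350)·R3: [0, 0, 0, -1142/175, -2179/350, -99/175]
R5 ← R5 − (3/25)·R3: [0, 0, 0, 348/25, 63/25, -194/25]
R5 ← R5 + (1218/571)·R4: [0, 0, 0, 0, -6144/571, -5120/571]
5 nonzero rows, so the 5 vectors span a space of dimension 5.
Since 5 = 5, the vectors are linearly independent.

yes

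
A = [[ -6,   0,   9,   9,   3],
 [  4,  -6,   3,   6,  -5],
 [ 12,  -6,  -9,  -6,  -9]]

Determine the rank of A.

2

Row reduce to echelon form.
R2 ← R2 + (2/3)·R1: [0, -6, 9, 12, -3]
R3 ← R3 + (2)·R1: [0, -6, 9, 12, -3]
R3 ← R3 − R2: [0, 0, 0, 0, 0]
Echelon form has 2 nonzero rows, so rank(A) = 2.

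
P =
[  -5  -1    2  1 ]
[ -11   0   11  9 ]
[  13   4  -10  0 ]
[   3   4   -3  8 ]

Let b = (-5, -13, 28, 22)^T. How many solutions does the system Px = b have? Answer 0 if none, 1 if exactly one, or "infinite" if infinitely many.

1

Row reduce the augmented matrix [P | b].
R2 ← R2 − (11/5)·R1: [0, 11/5, 33/5, 34/5, -2]
R3 ← R3 + (13/5)·R1: [0, 7/5, -24/5, 13/5, 15]
R4 ← R4 + (3/5)·R1: [0, 17/5, -9/5, 43/5, 19]
R3 ← R3 − (7/11)·R2: [0, 0, -9, -19/11, 179/11]
R4 ← R4 − (17/11)·R2: [0, 0, -12, -21/11, 243/11]
R4 ← R4 − (4/3)·R3: [0, 0, 0, 13/33, 13/33]
The echelon form has 4 nonzero rows, and every pivot lies in the first 4 columns, so rank(P) = rank([P|b]) = 4.
The system is consistent.
rank = 4 = number of unknowns, so the solution is unique.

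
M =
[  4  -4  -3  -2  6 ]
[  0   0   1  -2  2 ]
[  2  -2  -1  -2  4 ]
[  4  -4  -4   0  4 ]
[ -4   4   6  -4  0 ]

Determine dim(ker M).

3

Row reduce to echelon form.
R3 ← R3 − (1/2)·R1: [0, 0, 1/2, -1, 1]
R4 ← R4 − R1: [0, 0, -1, 2, -2]
R5 ← R5 + R1: [0, 0, 3, -6, 6]
R3 ← R3 − (1/2)·R2: [0, 0, 0, 0, 0]
R4 ← R4 + R2: [0, 0, 0, 0, 0]
R5 ← R5 − (3)·R2: [0, 0, 0, 0, 0]
2 nonzero rows, so rank(M) = 2.
M has 5 columns; by rank–nullity, nullity = 5 − 2 = 3.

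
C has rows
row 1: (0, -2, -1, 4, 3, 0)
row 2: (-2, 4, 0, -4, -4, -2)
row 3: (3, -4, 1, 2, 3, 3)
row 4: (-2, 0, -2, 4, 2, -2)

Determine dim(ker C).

Row reduce to echelon form.
Swap R1 ↔ R2
R3 ← R3 + (3/2)·R1: [0, 2, 1, -4, -3, 0]
R4 ← R4 − R1: [0, -4, -2, 8, 6, 0]
R3 ← R3 + R2: [0, 0, 0, 0, 0, 0]
R4 ← R4 − (2)·R2: [0, 0, 0, 0, 0, 0]
2 nonzero rows, so rank(C) = 2.
C has 6 columns; by rank–nullity, nullity = 6 − 2 = 4.

4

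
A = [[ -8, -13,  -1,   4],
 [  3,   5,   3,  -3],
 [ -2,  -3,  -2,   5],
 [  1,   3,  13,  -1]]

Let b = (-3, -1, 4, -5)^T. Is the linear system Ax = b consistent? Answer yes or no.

Row reduce the augmented matrix [A | b].
R2 ← R2 + (3/8)·R1: [0, 1/8, 21/8, -3/2, -17/8]
R3 ← R3 − (1/4)·R1: [0, 1/4, -7/4, 4, 19/4]
R4 ← R4 + (1/8)·R1: [0, 11/8, 103/8, -1/2, -43/8]
R3 ← R3 − (2)·R2: [0, 0, -7, 7, 9]
R4 ← R4 − (11)·R2: [0, 0, -16, 16, 18]
R4 ← R4 − (16/7)·R3: [0, 0, 0, 0, -18/7]
The echelon form has 4 nonzero rows; the last pivot sits in the augmented column, so rank(A) = 3 but rank([A|b]) = 4.
Since the ranks differ, the system is inconsistent.

no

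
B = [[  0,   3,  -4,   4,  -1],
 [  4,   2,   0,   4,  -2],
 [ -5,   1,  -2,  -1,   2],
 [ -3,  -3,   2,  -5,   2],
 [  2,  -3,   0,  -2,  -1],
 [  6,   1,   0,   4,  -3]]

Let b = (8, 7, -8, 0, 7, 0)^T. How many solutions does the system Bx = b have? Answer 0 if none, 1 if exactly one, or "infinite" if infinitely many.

0

Row reduce the augmented matrix [B | b].
Swap R1 ↔ R2
R3 ← R3 + (5/4)·R1: [0, 7/2, -2, 4, -1/2, 3/4]
R4 ← R4 + (3/4)·R1: [0, -3/2, 2, -2, 1/2, 21/4]
R5 ← R5 − (1/2)·R1: [0, -4, 0, -4, 0, 7/2]
R6 ← R6 − (3/2)·R1: [0, -2, 0, -2, 0, -21/2]
R3 ← R3 − (7/6)·R2: [0, 0, 8/3, -2/3, 2/3, -103/12]
R4 ← R4 + (1/2)·R2: [0, 0, 0, 0, 0, 37/4]
R5 ← R5 + (4/3)·R2: [0, 0, -16/3, 4/3, -4/3, 85/6]
R6 ← R6 + (2/3)·R2: [0, 0, -8/3, 2/3, -2/3, -31/6]
R5 ← R5 + (2)·R3: [0, 0, 0, 0, 0, -3]
R6 ← R6 + R3: [0, 0, 0, 0, 0, -55/4]
R5 ← R5 + (12/37)·R4: [0, 0, 0, 0, 0, 0]
R6 ← R6 + (55/37)·R4: [0, 0, 0, 0, 0, 0]
The echelon form has 4 nonzero rows; the last pivot sits in the augmented column, so rank(B) = 3 but rank([B|b]) = 4.
Since the ranks differ, the system is inconsistent.
It has no solutions.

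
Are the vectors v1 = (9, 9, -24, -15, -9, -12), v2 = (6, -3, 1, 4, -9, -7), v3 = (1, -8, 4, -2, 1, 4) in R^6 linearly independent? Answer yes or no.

Form the matrix with these vectors as rows and row reduce.
R2 ← R2 − (2/3)·R1: [0, -9, 17, 14, -3, 1]
R3 ← R3 − (1/9)·R1: [0, -9, 20/3, -1/3, 2, 16/3]
R3 ← R3 − R2: [0, 0, -31/3, -43/3, 5, 13/3]
3 nonzero rows, so the 3 vectors span a space of dimension 3.
Since 3 = 3, the vectors are linearly independent.

yes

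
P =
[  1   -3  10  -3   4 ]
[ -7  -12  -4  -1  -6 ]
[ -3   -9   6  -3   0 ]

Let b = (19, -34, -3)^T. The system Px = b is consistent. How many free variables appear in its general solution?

3

Row reduce the augmented matrix [P | b].
R2 ← R2 + (7)·R1: [0, -33, 66, -22, 22, 99]
R3 ← R3 + (3)·R1: [0, -18, 36, -12, 12, 54]
R3 ← R3 − (6/11)·R2: [0, 0, 0, 0, 0, 0]
The echelon form has 2 nonzero rows, and every pivot lies in the first 5 columns, so rank(P) = rank([P|b]) = 2.
The system is consistent.
Free variables = (unknowns) − (rank) = 5 − 2 = 3.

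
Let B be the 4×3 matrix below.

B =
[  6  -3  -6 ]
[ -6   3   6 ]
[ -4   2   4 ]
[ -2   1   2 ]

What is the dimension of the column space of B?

Row reduce to echelon form.
R2 ← R2 + R1: [0, 0, 0]
R3 ← R3 + (2/3)·R1: [0, 0, 0]
R4 ← R4 + (1/3)·R1: [0, 0, 0]
Echelon form has 1 nonzero row, so rank(B) = 1.
The column space has dimension equal to the rank: 1.

1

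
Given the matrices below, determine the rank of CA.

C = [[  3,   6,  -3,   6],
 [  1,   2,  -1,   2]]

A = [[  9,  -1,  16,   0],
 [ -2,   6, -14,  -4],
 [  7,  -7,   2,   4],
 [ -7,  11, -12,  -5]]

First compute CA:
[[-48, 120, -114, -66],
 [-16,  40, -38, -22]]
Now row reduce the product.
R2 ← R2 − (1/3)·R1: [0, 0, 0, 0]
1 nonzero row, so rank(CA) = 1.

1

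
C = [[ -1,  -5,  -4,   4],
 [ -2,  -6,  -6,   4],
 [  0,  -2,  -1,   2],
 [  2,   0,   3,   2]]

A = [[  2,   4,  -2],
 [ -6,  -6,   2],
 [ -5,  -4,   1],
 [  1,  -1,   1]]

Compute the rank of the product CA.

2

First compute CA:
[[ 52,  38,  -8],
 [ 66,  48, -10],
 [ 19,  14,  -3],
 [ -9,  -6,   1]]
Now row reduce the product.
R2 ← R2 − (33/26)·R1: [0, -3/13, 2/13]
R3 ← R3 − (19/52)·R1: [0, 3/26, -1/13]
R4 ← R4 + (9/52)·R1: [0, 15/26, -5/13]
R3 ← R3 + (1/2)·R2: [0, 0, 0]
R4 ← R4 + (5/2)·R2: [0, 0, 0]
2 nonzero rows, so rank(CA) = 2.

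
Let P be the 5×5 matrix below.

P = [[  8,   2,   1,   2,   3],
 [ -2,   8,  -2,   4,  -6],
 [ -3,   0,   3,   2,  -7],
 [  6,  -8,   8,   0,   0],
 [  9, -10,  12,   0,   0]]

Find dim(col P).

4

Row reduce to echelon form.
R2 ← R2 + (1/4)·R1: [0, 17/2, -7/4, 9/2, -21/4]
R3 ← R3 + (3/8)·R1: [0, 3/4, 27/8, 11/4, -47/8]
R4 ← R4 − (3/4)·R1: [0, -19/2, 29/4, -3/2, -9/4]
R5 ← R5 − (9/8)·R1: [0, -49/4, 87/8, -9/4, -27/8]
R3 ← R3 − (3/34)·R2: [0, 0, 60/17, 40/17, -92/17]
R4 ← R4 + (19/17)·R2: [0, 0, 90/17, 60/17, -138/17]
R5 ← R5 + (49/34)·R2: [0, 0, 142/17, 72/17, -186/17]
R4 ← R4 − (3/2)·R3: [0, 0, 0, 0, 0]
R5 ← R5 − (71/30)·R3: [0, 0, 0, -4/3, 28/15]
Swap R4 ↔ R5
Echelon form has 4 nonzero rows, so rank(P) = 4.
The column space has dimension equal to the rank: 4.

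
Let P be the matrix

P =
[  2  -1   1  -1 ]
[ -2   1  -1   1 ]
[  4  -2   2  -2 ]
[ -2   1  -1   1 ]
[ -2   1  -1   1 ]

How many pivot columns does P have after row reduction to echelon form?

Row reduce to echelon form.
R2 ← R2 + R1: [0, 0, 0, 0]
R3 ← R3 − (2)·R1: [0, 0, 0, 0]
R4 ← R4 + R1: [0, 0, 0, 0]
R5 ← R5 + R1: [0, 0, 0, 0]
Echelon form has 1 nonzero row, so rank(P) = 1.
Each nonzero row contributes one pivot column: 1 pivot columns.

1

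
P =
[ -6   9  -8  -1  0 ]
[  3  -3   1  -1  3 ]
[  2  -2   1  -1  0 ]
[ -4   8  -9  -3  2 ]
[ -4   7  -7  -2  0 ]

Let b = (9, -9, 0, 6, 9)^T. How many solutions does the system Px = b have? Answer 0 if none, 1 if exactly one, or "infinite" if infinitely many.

Row reduce the augmented matrix [P | b].
R2 ← R2 + (1/2)·R1: [0, 3/2, -3, -3/2, 3, -9/2]
R3 ← R3 + (1/3)·R1: [0, 1, -5/3, -4/3, 0, 3]
R4 ← R4 − (2/3)·R1: [0, 2, -11/3, -7/3, 2, 0]
R5 ← R5 − (2/3)·R1: [0, 1, -5/3, -4/3, 0, 3]
R3 ← R3 − (2/3)·R2: [0, 0, 1/3, -1/3, -2, 6]
R4 ← R4 − (4/3)·R2: [0, 0, 1/3, -1/3, -2, 6]
R5 ← R5 − (2/3)·R2: [0, 0, 1/3, -1/3, -2, 6]
R4 ← R4 − R3: [0, 0, 0, 0, 0, 0]
R5 ← R5 − R3: [0, 0, 0, 0, 0, 0]
The echelon form has 3 nonzero rows, and every pivot lies in the first 5 columns, so rank(P) = rank([P|b]) = 3.
The system is consistent.
rank = 3 < 5 unknowns, so there are infinitely many solutions.

infinite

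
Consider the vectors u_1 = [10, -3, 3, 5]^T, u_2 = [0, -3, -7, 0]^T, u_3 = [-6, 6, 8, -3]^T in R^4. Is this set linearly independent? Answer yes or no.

Form the matrix with these vectors as rows and row reduce.
R3 ← R3 + (3/5)·R1: [0, 21/5, 49/5, 0]
R3 ← R3 + (7/5)·R2: [0, 0, 0, 0]
2 nonzero rows, so the 3 vectors span a space of dimension 2.
Since 2 < 3, the vectors are linearly dependent.

no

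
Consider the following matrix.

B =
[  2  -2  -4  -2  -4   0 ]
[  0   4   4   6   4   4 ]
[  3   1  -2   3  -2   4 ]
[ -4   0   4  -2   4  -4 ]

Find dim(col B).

Row reduce to echelon form.
R3 ← R3 − (3/2)·R1: [0, 4, 4, 6, 4, 4]
R4 ← R4 + (2)·R1: [0, -4, -4, -6, -4, -4]
R3 ← R3 − R2: [0, 0, 0, 0, 0, 0]
R4 ← R4 + R2: [0, 0, 0, 0, 0, 0]
Echelon form has 2 nonzero rows, so rank(B) = 2.
The column space has dimension equal to the rank: 2.

2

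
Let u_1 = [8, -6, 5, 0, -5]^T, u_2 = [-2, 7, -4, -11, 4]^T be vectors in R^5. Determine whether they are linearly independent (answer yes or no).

yes

Form the matrix with these vectors as rows and row reduce.
R2 ← R2 + (1/4)·R1: [0, 11/2, -11/4, -11, 11/4]
2 nonzero rows, so the 2 vectors span a space of dimension 2.
Since 2 = 2, the vectors are linearly independent.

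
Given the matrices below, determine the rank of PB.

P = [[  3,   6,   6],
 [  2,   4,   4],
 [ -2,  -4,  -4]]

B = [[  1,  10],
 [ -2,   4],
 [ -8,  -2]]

1

First compute PB:
[[-57,  42],
 [-38,  28],
 [ 38, -28]]
Now row reduce the product.
R2 ← R2 − (2/3)·R1: [0, 0]
R3 ← R3 + (2/3)·R1: [0, 0]
1 nonzero row, so rank(PB) = 1.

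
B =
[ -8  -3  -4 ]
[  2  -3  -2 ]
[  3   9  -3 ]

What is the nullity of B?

0

Row reduce to echelon form.
R2 ← R2 + (1/4)·R1: [0, -15/4, -3]
R3 ← R3 + (3/8)·R1: [0, 63/8, -9/2]
R3 ← R3 + (21/10)·R2: [0, 0, -54/5]
3 nonzero rows, so rank(B) = 3.
B has 3 columns; by rank–nullity, nullity = 3 − 3 = 0.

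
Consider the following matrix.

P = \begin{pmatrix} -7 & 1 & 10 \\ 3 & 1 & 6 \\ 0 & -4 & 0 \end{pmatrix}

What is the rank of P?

Row reduce to echelon form.
R2 ← R2 + (3/7)·R1: [0, 10/7, 72/7]
R3 ← R3 + (14/5)·R2: [0, 0, 144/5]
Echelon form has 3 nonzero rows, so rank(P) = 3.

3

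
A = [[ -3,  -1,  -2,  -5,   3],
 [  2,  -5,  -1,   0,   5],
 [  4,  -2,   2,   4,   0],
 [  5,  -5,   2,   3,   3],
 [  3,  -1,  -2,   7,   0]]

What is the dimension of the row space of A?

Row reduce to echelon form.
R2 ← R2 + (2/3)·R1: [0, -17/3, -7/3, -10/3, 7]
R3 ← R3 + (4/3)·R1: [0, -10/3, -2/3, -8/3, 4]
R4 ← R4 + (5/3)·R1: [0, -20/3, -4/3, -16/3, 8]
R5 ← R5 + R1: [0, -2, -4, 2, 3]
R3 ← R3 − (10/17)·R2: [0, 0, 12/17, -12/17, -2/17]
R4 ← R4 − (20/17)·R2: [0, 0, 24/17, -24/17, -4/17]
R5 ← R5 − (6/17)·R2: [0, 0, -54/17, 54/17, 9/17]
R4 ← R4 − (2)·R3: [0, 0, 0, 0, 0]
R5 ← R5 + (9/2)·R3: [0, 0, 0, 0, 0]
Echelon form has 3 nonzero rows, so rank(A) = 3.
The row space has dimension equal to the rank: 3.

3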